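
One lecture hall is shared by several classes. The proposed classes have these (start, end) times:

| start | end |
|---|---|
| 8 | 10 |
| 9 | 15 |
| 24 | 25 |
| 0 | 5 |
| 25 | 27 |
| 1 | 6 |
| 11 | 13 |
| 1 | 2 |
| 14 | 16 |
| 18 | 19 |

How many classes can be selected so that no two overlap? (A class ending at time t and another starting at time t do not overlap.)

7

Sort by end time and greedily take each interval whose start is ≥ the last chosen end.
Sorted by end: (1,2)  (0,5)  (1,6)  (8,10)  (11,13)  (9,15)  (14,16)  (18,19)  (24,25)  (25,27)
take (1,2); take (8,10); take (11,13); take (14,16); take (18,19); take (24,25); take (25,27).
Selected 7 classes.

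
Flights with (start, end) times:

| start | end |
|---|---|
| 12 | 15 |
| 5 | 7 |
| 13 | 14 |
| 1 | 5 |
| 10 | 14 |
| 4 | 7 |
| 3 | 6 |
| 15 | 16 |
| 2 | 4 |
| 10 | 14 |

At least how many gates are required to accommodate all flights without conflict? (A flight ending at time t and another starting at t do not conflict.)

4

Events (time:±→running): 1:+→1 2:+→2 3:+→3 4:-→2 4:+→3 5:-→2 5:+→3 6:-→2 7:-→1 7:-→0 10:+→1 10:+→2 12:+→3 13:+→4 … peak 4.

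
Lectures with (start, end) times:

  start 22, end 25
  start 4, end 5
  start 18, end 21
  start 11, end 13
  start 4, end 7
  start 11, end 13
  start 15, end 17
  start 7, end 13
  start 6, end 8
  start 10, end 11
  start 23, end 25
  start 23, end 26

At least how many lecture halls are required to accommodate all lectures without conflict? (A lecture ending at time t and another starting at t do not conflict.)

3

Events (time:±→running): 4:+→1 4:+→2 5:-→1 6:+→2 7:-→1 7:+→2 8:-→1 10:+→2 11:-→1 11:+→2 11:+→3 … peak 3.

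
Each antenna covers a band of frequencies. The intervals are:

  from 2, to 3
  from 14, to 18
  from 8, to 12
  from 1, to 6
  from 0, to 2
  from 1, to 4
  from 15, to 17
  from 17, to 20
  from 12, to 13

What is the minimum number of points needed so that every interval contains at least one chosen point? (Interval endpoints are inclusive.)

Sorted: [0,2] [2,3] [1,4] [1,6] [8,12] [12,13] [15,17] [14,18] [17,20]
{[0,2],[2,3],[1,4],[1,6]} hit by 2; {[8,12],[12,13]} hit by 12; {[15,17],[14,18],[17,20]} hit by 17.
Points: 2, 12, 17 (3 total).

3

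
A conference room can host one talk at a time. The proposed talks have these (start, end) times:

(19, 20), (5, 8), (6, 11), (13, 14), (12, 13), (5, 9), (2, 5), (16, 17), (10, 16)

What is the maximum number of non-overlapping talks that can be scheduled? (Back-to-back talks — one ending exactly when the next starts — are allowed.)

6

Order by finish time; keep every interval that doesn't clash with the previous kept one.
By end time: (2,5), (5,8), (5,9), (6,11), (12,13), (13,14), (10,16), (16,17), (19,20).
Pick (2,5); next start ≥ 5 → (5,8); next start ≥ 8 → (12,13); next start ≥ 13 → (13,14); next start ≥ 14 → (16,17); next start ≥ 17 → (19,20).
Selected 6 talks.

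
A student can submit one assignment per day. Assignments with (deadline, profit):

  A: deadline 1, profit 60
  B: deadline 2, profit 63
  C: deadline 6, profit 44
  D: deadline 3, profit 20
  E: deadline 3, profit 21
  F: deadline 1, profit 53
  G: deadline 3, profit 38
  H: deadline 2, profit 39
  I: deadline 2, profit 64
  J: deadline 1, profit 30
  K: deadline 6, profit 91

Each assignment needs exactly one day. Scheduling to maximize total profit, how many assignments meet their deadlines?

By profit: K(d6,91), I(d2,64), B(d2,63), A(d1,60), F(d1,53), C(d6,44), H(d2,39), G(d3,38), J(d1,30), E(d3,21), D(d3,20)
K→slot 6; I→slot 2; B→slot 1; A skipped; F skipped; C→slot 5; H skipped; G→slot 3; J skipped; E skipped; D skipped.
5 of 11 scheduled.

5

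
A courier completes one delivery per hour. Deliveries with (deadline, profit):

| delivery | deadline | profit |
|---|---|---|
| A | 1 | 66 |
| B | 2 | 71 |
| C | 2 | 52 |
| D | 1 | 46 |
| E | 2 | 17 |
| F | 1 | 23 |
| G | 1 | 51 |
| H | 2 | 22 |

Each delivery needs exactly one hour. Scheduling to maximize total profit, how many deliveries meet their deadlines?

Profit order: B=71 A=66 C=52 G=51 D=46 F=23 H=22 E=17
Assign: B→slot 2, A→slot 1, C skipped, G skipped, D skipped, F skipped, H skipped, E skipped.
Slots: [1:A] [2:B]
2 of 8 scheduled.

2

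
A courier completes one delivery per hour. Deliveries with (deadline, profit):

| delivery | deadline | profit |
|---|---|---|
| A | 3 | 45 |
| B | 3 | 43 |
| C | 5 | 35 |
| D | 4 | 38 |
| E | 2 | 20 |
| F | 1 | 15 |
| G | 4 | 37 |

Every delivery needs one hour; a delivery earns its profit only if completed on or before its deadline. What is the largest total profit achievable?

Sort by profit descending; place each in the latest free slot ≤ its deadline.
Profit order: A=45 B=43 D=38 G=37 C=35 E=20 F=15
Assign: A→slot 3, B→slot 2, D→slot 4, G→slot 1, C→slot 5, E skipped, F skipped.
Slots: [1:G] [2:B] [3:A] [4:D] [5:C]
Profit = 37 + 43 + 45 + 38 + 35 = 198

198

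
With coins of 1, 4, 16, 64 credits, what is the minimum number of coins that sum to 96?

3

Use the largest denomination that fits, subtract, and repeat.
96 − 1×64→32 − 2×16→0
Total coins = 1 + 2 = 3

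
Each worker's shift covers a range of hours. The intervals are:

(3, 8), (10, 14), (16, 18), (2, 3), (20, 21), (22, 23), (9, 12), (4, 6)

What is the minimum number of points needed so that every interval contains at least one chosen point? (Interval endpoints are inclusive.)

Sort by right endpoint; whenever an interval is uncovered, place a point at its right end.
Sorted: [2,3] [4,6] [3,8] [9,12] [10,14] [16,18] [20,21] [22,23]
{[2,3]} hit by 3; {[4,6],[3,8]} hit by 6; {[9,12],[10,14]} hit by 12; {[16,18]} hit by 18; {[20,21]} hit by 21; {[22,23]} hit by 23.
Points: 3, 6, 12, 18, 21, 23 (6 total).

6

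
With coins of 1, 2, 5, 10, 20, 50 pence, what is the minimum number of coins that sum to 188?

8

Greedy: take as many of the largest coin as possible, then repeat with the remainder.
188 − 3×50→38 − 1×20→18 − 1×10→8 − 1×5→3 − 1×2→1 − 1×1→0
Total coins = 3 + 1 + 1 + 1 + 1 + 1 = 8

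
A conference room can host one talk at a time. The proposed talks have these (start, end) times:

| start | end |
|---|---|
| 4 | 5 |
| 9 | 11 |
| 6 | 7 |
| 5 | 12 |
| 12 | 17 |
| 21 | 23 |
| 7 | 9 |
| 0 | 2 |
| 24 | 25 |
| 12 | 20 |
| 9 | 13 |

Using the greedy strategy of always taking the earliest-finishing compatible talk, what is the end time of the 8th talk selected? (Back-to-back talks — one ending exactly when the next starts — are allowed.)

25

By end time: (0,2), (4,5), (6,7), (7,9), (9,11), (5,12), (9,13), (12,17), (12,20), (21,23), (24,25).
Pick (0,2); next start ≥ 2 → (4,5); next start ≥ 5 → (6,7); next start ≥ 7 → (7,9); next start ≥ 9 → (9,11); next start ≥ 11 → (12,17); next start ≥ 17 → (21,23); next start ≥ 23 → (24,25).
Selected: (0,2) (4,5) (6,7) (7,9) (9,11) (12,17) (21,23) (24,25)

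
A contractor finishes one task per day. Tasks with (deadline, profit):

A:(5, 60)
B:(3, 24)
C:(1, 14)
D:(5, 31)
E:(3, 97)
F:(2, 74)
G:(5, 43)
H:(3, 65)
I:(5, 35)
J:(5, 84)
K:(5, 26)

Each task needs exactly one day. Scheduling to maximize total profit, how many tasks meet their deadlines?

By profit: E(d3,97), J(d5,84), F(d2,74), H(d3,65), A(d5,60), G(d5,43), I(d5,35), D(d5,31), K(d5,26), B(d3,24), C(d1,14)
E→slot 3; J→slot 5; F→slot 2; H→slot 1; A→slot 4; G skipped; I skipped; D skipped; K skipped; B skipped; C skipped.
5 of 11 scheduled.

5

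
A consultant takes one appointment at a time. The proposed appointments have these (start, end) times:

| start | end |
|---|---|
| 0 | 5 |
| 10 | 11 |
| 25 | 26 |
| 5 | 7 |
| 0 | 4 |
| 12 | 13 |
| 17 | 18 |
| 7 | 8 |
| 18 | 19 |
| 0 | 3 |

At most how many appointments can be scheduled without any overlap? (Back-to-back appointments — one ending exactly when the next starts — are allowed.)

8

Order by finish time; keep every interval that doesn't clash with the previous kept one.
By end time: (0,3), (0,4), (0,5), (5,7), (7,8), (10,11), (12,13), (17,18), (18,19), (25,26).
Pick (0,3); next start ≥ 3 → (5,7); next start ≥ 7 → (7,8); next start ≥ 8 → (10,11); next start ≥ 11 → (12,13); next start ≥ 13 → (17,18); next start ≥ 18 → (18,19); next start ≥ 19 → (25,26).
Selected 8 appointments.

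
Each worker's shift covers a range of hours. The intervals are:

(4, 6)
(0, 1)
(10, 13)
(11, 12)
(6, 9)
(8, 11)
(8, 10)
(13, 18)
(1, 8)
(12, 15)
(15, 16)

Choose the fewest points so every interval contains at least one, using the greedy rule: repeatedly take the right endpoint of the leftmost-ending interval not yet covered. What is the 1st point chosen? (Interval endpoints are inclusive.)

1

Sort by right endpoint; whenever an interval is uncovered, place a point at its right end.
By right end: [0,1]  [4,6]  [1,8]  [6,9]  [8,10]  [8,11]  [11,12]  [10,13]  [12,15]  [15,16]  [13,18]
[0,1] uncovered → point at 1; [4,6] uncovered → point at 6; [8,10] uncovered → point at 10; [11,12] uncovered → point at 12; [15,16] uncovered → point at 16.
Points: 1, 6, 10, 12, 16 (5 total).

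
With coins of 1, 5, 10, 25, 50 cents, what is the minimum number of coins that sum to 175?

175 − 3×50→25 − 1×25→0
Total coins = 3 + 1 = 4

4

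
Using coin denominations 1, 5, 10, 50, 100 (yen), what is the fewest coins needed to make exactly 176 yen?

6

176 − 1×100→76 − 1×50→26 − 2×10→6 − 1×5→1 − 1×1→0
Total coins = 1 + 1 + 2 + 1 + 1 = 6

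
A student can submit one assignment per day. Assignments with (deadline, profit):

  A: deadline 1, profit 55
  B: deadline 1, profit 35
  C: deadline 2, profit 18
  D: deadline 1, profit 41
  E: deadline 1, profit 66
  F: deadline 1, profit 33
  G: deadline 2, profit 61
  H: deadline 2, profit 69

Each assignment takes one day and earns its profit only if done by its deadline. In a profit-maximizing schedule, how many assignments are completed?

2

Sort by profit descending; place each in the latest free slot ≤ its deadline.
Profit order: H=69 E=66 G=61 A=55 D=41 B=35 F=33 C=18
Assign: H→slot 2, E→slot 1, G skipped, A skipped, D skipped, B skipped, F skipped, C skipped.
Slots: [1:E] [2:H]
2 of 8 scheduled.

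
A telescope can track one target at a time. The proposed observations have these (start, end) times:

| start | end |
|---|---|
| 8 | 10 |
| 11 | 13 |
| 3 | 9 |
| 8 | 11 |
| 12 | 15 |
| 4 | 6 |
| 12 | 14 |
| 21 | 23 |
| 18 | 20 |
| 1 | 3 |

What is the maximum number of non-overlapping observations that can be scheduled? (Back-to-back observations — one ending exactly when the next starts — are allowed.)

Order by finish time; keep every interval that doesn't clash with the previous kept one.
By end time: (1,3), (4,6), (3,9), (8,10), (8,11), (11,13), (12,14), (12,15), (18,20), (21,23).
Pick (1,3); next start ≥ 3 → (4,6); next start ≥ 6 → (8,10); next start ≥ 10 → (11,13); next start ≥ 13 → (18,20); next start ≥ 20 → (21,23).
Selected 6 observations.

6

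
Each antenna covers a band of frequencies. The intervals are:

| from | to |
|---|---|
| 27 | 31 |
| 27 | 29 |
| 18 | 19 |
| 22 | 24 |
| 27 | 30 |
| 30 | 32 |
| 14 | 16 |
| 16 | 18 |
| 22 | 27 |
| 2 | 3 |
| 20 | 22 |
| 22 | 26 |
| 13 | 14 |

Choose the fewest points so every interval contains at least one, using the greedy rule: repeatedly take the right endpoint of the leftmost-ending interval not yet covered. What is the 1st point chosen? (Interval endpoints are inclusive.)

Sort by right endpoint; whenever an interval is uncovered, place a point at its right end.
By right end: [2,3]  [13,14]  [14,16]  [16,18]  [18,19]  [20,22]  [22,24]  [22,26]  [22,27]  [27,29]  [27,30]  [27,31]  [30,32]
[2,3] uncovered → point at 3; [13,14] uncovered → point at 14; [16,18] uncovered → point at 18; [20,22] uncovered → point at 22; [27,29] uncovered → point at 29; [30,32] uncovered → point at 32.
Points: 3, 14, 18, 22, 29, 32 (6 total).

3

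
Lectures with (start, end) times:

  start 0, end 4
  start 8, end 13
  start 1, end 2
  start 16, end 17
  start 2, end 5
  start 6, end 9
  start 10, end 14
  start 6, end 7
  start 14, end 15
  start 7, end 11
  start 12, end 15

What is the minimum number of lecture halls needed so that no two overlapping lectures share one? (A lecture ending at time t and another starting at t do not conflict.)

starts: [0, 1, 2, 6, 6, 7, 8, 10, 12, 14, 16]
ends:   [2, 4, 5, 7, 9, 11, 13, 14, 15, 15, 17]
s0→1 s1→2 e2→1 s2→2 e4→1 e5→0 s6→1 s6→2 e7→1 s7→2 s8→3  — peak 3.

3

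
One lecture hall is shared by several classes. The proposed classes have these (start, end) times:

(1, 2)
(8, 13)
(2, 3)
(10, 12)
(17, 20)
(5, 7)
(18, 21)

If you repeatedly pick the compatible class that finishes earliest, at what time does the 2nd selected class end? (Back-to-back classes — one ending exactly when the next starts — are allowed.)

3

Sorted by end: (1,2)  (2,3)  (5,7)  (10,12)  (8,13)  (17,20)  (18,21)
take (1,2); take (2,3); take (5,7); take (10,12); take (17,20); skip (18,21).
Selected: (1,2) (2,3) (5,7) (10,12) (17,20)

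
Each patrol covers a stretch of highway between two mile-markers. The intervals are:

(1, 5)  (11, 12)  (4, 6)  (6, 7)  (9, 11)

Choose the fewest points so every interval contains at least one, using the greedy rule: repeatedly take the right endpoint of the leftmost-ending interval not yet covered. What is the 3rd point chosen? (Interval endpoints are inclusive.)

11

Sort by right endpoint; whenever an interval is uncovered, place a point at its right end.
By right end: [1,5]  [4,6]  [6,7]  [9,11]  [11,12]
[1,5] uncovered → point at 5; [6,7] uncovered → point at 7; [9,11] uncovered → point at 11.
Points: 5, 7, 11 (3 total).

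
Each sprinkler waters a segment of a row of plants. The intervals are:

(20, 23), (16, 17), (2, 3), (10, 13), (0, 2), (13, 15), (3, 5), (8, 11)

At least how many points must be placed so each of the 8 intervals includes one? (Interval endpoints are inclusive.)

Sort by right endpoint; whenever an interval is uncovered, place a point at its right end.
By right end: [0,2]  [2,3]  [3,5]  [8,11]  [10,13]  [13,15]  [16,17]  [20,23]
[0,2] uncovered → point at 2; [3,5] uncovered → point at 5; [8,11] uncovered → point at 11; [13,15] uncovered → point at 15; [16,17] uncovered → point at 17; [20,23] uncovered → point at 23.
Points: 2, 5, 11, 15, 17, 23 (6 total).

6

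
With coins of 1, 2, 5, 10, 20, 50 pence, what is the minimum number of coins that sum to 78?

Greedy: take as many of the largest coin as possible, then repeat with the remainder.
78 = 1×50 + 1×20 + 1×5 + 1×2 + 1×1
Total coins = 1 + 1 + 1 + 1 + 1 = 5

5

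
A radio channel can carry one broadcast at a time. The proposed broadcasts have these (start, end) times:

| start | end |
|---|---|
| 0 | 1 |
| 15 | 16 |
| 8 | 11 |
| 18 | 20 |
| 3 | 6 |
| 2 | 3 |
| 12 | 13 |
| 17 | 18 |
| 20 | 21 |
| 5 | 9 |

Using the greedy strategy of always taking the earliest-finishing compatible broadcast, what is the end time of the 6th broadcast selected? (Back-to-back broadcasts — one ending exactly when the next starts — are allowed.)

Greedy by earliest finish: after sorting by end time, pick each interval compatible with the last pick.
By end time: (0,1), (2,3), (3,6), (5,9), (8,11), (12,13), (15,16), (17,18), (18,20), (20,21).
Pick (0,1); next start ≥ 1 → (2,3); next start ≥ 3 → (3,6); next start ≥ 6 → (8,11); next start ≥ 11 → (12,13); next start ≥ 13 → (15,16); next start ≥ 16 → (17,18); next start ≥ 18 → (18,20); next start ≥ 20 → (20,21).
Selected: (0,1) (2,3) (3,6) (8,11) (12,13) (15,16) (17,18) (18,20) (20,21)

16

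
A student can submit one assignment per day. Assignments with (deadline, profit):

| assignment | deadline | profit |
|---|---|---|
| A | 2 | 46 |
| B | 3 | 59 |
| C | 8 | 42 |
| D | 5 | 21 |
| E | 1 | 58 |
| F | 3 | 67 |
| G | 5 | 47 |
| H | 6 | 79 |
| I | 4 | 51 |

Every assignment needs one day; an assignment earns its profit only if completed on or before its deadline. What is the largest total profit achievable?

Take jobs in profit order; each goes to the latest open slot no later than its deadline.
By profit: H(d6,79), F(d3,67), B(d3,59), E(d1,58), I(d4,51), G(d5,47), A(d2,46), C(d8,42), D(d5,21)
H→slot 6; F→slot 3; B→slot 2; E→slot 1; I→slot 4; G→slot 5; A skipped; C→slot 8; D skipped.
Profit = 58 + 59 + 67 + 51 + 47 + 79 + 42 = 403

403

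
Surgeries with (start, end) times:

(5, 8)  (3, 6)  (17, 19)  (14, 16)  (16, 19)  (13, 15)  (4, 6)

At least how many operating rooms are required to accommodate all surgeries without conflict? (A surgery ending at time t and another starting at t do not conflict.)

3

starts: [3, 4, 5, 13, 14, 16, 17]
ends:   [6, 6, 8, 15, 16, 19, 19]
s3→1 s4→2 s5→3  — peak 3.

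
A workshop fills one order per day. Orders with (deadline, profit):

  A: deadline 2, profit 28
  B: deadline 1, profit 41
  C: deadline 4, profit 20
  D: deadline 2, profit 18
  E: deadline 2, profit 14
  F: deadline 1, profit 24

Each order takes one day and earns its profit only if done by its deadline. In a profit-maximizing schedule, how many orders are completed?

3

Take jobs in profit order; each goes to the latest open slot no later than its deadline.
Profit order: B=41 A=28 F=24 C=20 D=18 E=14
Assign: B→slot 1, A→slot 2, F skipped, C→slot 4, D skipped, E skipped.
Slots: [1:B] [2:A] [4:C]
3 of 6 scheduled.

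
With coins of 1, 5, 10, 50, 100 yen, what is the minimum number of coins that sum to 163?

Greedy: take as many of the largest coin as possible, then repeat with the remainder.
163 − 1×100→63 − 1×50→13 − 1×10→3 − 3×1→0
Total coins = 1 + 1 + 1 + 3 = 6

6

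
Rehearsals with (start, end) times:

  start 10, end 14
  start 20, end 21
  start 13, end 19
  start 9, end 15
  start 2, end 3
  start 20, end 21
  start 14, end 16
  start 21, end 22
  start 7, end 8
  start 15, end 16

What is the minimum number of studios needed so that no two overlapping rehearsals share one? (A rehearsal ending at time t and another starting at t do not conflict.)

3

The answer is the maximum number of intervals overlapping at any instant.
starts: [2, 7, 9, 10, 13, 14, 15, 20, 20, 21]
ends:   [3, 8, 14, 15, 16, 16, 19, 21, 21, 22]
s2→1 e3→0 s7→1 e8→0 s9→1 s10→2 s13→3  — peak 3.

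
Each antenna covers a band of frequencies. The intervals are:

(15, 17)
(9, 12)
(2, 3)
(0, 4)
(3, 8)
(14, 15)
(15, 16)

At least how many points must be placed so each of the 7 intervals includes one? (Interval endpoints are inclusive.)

3

By right end: [2,3]  [0,4]  [3,8]  [9,12]  [14,15]  [15,16]  [15,17]
[2,3] uncovered → point at 3; [9,12] uncovered → point at 12; [14,15] uncovered → point at 15.
Points: 3, 12, 15 (3 total).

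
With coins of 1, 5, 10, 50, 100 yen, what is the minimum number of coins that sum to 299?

12

299 − 2×100→99 − 1×50→49 − 4×10→9 − 1×5→4 − 4×1→0
Total coins = 2 + 1 + 4 + 1 + 4 = 12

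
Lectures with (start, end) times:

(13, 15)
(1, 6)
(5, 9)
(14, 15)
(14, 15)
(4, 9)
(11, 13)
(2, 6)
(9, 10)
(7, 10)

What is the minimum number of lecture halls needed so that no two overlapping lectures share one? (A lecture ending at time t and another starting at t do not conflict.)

starts: [1, 2, 4, 5, 7, 9, 11, 13, 14, 14]
ends:   [6, 6, 9, 9, 10, 10, 13, 15, 15, 15]
s1→1 s2→2 s4→3 s5→4  — peak 4.

4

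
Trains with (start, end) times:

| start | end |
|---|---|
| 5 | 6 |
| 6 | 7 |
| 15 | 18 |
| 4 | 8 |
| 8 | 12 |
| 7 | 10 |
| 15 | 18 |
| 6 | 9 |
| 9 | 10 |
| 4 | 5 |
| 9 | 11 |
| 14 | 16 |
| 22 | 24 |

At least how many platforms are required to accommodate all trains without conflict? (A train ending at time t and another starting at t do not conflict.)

starts: [4, 4, 5, 6, 6, 7, 8, 9, 9, 14, 15, 15, 22]
ends:   [5, 6, 7, 8, 9, 10, 10, 11, 12, 16, 18, 18, 24]
s4→1 s4→2 e5→1 s5→2 e6→1 s6→2 s6→3 e7→2 s7→3 e8→2 s8→3 e9→2 s9→3 s9→4  — peak 4.

4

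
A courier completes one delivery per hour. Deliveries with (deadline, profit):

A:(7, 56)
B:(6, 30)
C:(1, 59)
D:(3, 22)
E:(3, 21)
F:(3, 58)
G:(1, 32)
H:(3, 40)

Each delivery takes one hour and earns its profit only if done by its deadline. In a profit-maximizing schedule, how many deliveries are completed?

Profit order: C=59 F=58 A=56 H=40 G=32 B=30 D=22 E=21
Assign: C→slot 1, F→slot 3, A→slot 7, H→slot 2, G skipped, B→slot 6, D skipped, E skipped.
Slots: [1:C] [2:H] [3:F] [6:B] [7:A]
5 of 8 scheduled.

5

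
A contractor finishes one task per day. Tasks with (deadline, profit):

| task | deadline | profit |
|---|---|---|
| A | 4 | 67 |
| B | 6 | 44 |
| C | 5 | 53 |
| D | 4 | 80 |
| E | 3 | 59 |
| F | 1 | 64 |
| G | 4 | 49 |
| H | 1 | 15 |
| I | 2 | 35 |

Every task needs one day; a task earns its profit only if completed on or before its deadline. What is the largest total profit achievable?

367

Take jobs in profit order; each goes to the latest open slot no later than its deadline.
Profit order: D=80 A=67 F=64 E=59 C=53 G=49 B=44 I=35 H=15
Assign: D→slot 4, A→slot 3, F→slot 1, E→slot 2, C→slot 5, G skipped, B→slot 6, I skipped, H skipped.
Slots: [1:F] [2:E] [3:A] [4:D] [5:C] [6:B]
Profit = 64 + 59 + 67 + 80 + 53 + 44 = 367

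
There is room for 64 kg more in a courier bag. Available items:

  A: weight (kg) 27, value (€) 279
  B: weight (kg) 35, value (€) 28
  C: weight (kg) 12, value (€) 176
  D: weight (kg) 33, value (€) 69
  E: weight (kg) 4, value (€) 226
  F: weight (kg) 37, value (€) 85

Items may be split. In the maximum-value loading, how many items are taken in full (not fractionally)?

3

Order: E (226/4=56.50) > C (176/12=14.67) > A (279/27=10.33) > F (85/37=2.30) > D (69/33=2.09) > B (28/35=0.80)
Fill: take E (4 @ 226) → take C (12 @ 176) → take A (27 @ 279) → take 21/37 of F → 48.24; 64/64 used.
3 item(s) taken whole; one partial (take 21/37 of F).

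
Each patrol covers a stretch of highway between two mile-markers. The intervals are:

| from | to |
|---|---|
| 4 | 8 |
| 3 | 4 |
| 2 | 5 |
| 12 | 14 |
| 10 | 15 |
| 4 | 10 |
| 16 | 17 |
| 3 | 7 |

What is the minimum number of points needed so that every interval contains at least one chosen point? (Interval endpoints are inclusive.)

3

Sorted: [3,4] [2,5] [3,7] [4,8] [4,10] [12,14] [10,15] [16,17]
{[3,4],[2,5],[3,7],[4,8],[4,10]} hit by 4; {[12,14],[10,15]} hit by 14; {[16,17]} hit by 17.
Points: 4, 14, 17 (3 total).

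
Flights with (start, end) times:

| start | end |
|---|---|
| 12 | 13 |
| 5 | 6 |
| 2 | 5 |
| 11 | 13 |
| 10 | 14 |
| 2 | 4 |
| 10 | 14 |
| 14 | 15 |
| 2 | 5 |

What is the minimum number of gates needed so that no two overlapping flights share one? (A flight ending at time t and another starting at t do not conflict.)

Count concurrent intervals with a sweep; the peak is the room count.
Events (time:±→running): 2:+→1 2:+→2 2:+→3 4:-→2 5:-→1 5:-→0 5:+→1 6:-→0 10:+→1 10:+→2 11:+→3 12:+→4 … peak 4.

4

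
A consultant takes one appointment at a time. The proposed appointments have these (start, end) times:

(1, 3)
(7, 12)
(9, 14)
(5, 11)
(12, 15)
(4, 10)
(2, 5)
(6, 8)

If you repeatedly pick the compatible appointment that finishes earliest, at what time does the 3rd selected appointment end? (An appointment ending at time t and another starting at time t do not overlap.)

Sort by end time and greedily take each interval whose start is ≥ the last chosen end.
Sorted by end: (1,3)  (2,5)  (6,8)  (4,10)  (5,11)  (7,12)  (9,14)  (12,15)
take (1,3); take (6,8); skip (4,10); skip (7,12); take (9,14).
Selected: (1,3) (6,8) (9,14)

14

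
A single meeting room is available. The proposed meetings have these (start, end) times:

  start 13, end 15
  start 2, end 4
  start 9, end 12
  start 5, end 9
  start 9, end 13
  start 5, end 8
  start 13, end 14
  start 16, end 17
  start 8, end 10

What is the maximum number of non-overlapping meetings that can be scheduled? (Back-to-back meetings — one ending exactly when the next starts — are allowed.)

5

Greedy by earliest finish: after sorting by end time, pick each interval compatible with the last pick.
Sorted by end: (2,4)  (5,8)  (5,9)  (8,10)  (9,12)  (9,13)  (13,14)  (13,15)  (16,17)
take (2,4); take (5,8); skip (5,9); take (8,10); take (13,14); take (16,17).
Selected 5 meetings.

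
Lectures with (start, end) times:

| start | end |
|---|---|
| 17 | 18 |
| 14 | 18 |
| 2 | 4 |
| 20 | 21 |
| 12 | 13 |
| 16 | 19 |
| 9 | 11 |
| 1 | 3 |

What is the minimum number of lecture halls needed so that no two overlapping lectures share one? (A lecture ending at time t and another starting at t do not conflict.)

Count concurrent intervals with a sweep; the peak is the room count.
Events (time:±→running): 1:+→1 2:+→2 3:-→1 4:-→0 9:+→1 11:-→0 12:+→1 13:-→0 14:+→1 16:+→2 17:+→3 … peak 3.

3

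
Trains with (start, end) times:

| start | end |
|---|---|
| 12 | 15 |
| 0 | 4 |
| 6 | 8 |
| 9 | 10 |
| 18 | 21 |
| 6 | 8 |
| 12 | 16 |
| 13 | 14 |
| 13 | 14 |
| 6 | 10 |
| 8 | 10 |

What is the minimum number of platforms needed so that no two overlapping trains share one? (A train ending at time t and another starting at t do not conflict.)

The answer is the maximum number of intervals overlapping at any instant.
starts: [0, 6, 6, 6, 8, 9, 12, 12, 13, 13, 18]
ends:   [4, 8, 8, 10, 10, 10, 14, 14, 15, 16, 21]
s0→1 e4→0 s6→1 s6→2 s6→3 e8→2 e8→1 s8→2 s9→3 e10→2 e10→1 e10→0 s12→1 s12→2 s13→3 s13→4  — peak 4.

4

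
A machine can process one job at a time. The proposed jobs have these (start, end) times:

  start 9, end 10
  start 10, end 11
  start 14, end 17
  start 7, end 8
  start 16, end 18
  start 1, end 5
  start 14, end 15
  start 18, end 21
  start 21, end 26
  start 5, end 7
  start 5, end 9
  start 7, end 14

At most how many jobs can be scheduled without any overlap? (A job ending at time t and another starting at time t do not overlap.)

Sort by end time and greedily take each interval whose start is ≥ the last chosen end.
By end time: (1,5), (5,7), (7,8), (5,9), (9,10), (10,11), (7,14), (14,15), (14,17), (16,18), (18,21), (21,26).
Pick (1,5); next start ≥ 5 → (5,7); next start ≥ 7 → (7,8); next start ≥ 8 → (9,10); next start ≥ 10 → (10,11); next start ≥ 11 → (14,15); next start ≥ 15 → (16,18); next start ≥ 18 → (18,21); next start ≥ 21 → (21,26).
Selected 9 jobs.

9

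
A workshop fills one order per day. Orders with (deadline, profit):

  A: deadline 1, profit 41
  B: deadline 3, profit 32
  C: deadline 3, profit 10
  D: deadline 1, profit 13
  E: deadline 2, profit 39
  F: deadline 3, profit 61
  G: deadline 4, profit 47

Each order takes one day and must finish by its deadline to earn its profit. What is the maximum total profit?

Sort by profit descending; place each in the latest free slot ≤ its deadline.
Profit order: F=61 G=47 A=41 E=39 B=32 D=13 C=10
Assign: F→slot 3, G→slot 4, A→slot 1, E→slot 2, B skipped, D skipped, C skipped.
Slots: [1:A] [2:E] [3:F] [4:G]
Profit = 41 + 39 + 61 + 47 = 188

188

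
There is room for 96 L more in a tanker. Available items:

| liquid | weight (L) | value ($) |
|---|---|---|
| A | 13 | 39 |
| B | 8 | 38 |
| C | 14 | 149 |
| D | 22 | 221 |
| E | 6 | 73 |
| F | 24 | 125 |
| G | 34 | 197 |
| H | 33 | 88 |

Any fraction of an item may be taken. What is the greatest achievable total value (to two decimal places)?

744.17

Ratios (sorted): E 12.17, C 10.64, D 10.05, G 5.79, F 5.21, B 4.75, A 3.00, H 2.67
take E (6 @ 73); take C (14 @ 149); take D (22 @ 221); take G (34 @ 197); take 20/24 of F → 104.17. Capacity used 96/96.
Total value = 744.17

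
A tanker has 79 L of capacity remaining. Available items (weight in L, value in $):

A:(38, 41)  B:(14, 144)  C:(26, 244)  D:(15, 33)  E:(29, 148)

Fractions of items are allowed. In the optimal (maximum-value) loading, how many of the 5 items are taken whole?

3

Greedy by value/weight ratio, highest first.
Ratios (sorted): B 10.29, C 9.38, E 5.10, D 2.20, A 1.08
take B (14 @ 144); take C (26 @ 244); take E (29 @ 148); take 10/15 of D → 22.00. Capacity used 79/79.
3 item(s) taken whole; one partial (take 10/15 of D).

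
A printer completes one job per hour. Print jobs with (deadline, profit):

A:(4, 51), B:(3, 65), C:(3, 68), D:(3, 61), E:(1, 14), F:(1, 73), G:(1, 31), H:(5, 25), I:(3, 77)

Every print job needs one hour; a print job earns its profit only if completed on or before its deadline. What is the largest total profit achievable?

Sort by profit descending; place each in the latest free slot ≤ its deadline.
Profit order: I=77 F=73 C=68 B=65 D=61 A=51 G=31 H=25 E=14
Assign: I→slot 3, F→slot 1, C→slot 2, B skipped, D skipped, A→slot 4, G skipped, H→slot 5, E skipped.
Slots: [1:F] [2:C] [3:I] [4:A] [5:H]
Profit = 73 + 68 + 77 + 51 + 25 = 294

294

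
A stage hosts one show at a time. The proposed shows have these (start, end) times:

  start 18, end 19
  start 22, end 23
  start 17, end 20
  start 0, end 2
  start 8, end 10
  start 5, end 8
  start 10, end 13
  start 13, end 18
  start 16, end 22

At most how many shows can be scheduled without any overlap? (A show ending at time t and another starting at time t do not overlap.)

Sort by end time and greedily take each interval whose start is ≥ the last chosen end.
Sorted by end: (0,2)  (5,8)  (8,10)  (10,13)  (13,18)  (18,19)  (17,20)  (16,22)  (22,23)
take (0,2); take (5,8); take (8,10); take (10,13); take (13,18); take (18,19); take (22,23).
Selected 7 shows.

7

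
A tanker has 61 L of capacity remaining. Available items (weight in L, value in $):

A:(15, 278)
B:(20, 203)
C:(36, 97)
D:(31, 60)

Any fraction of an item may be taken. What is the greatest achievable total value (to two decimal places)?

551.06

Ratios (sorted): A 18.53, B 10.15, C 2.69, D 1.94
take A (15 @ 278); take B (20 @ 203); take 26/36 of C → 70.06. Capacity used 61/61.
Total value = 551.06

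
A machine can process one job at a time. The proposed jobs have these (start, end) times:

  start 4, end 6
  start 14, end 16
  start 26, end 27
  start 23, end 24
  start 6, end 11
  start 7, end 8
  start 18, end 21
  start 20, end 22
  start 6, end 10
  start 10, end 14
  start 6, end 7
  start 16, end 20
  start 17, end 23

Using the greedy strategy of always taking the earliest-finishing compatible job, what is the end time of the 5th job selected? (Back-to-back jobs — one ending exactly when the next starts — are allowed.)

Order by finish time; keep every interval that doesn't clash with the previous kept one.
By end time: (4,6), (6,7), (7,8), (6,10), (6,11), (10,14), (14,16), (16,20), (18,21), (20,22), (17,23), (23,24), (26,27).
Pick (4,6); next start ≥ 6 → (6,7); next start ≥ 7 → (7,8); next start ≥ 8 → (10,14); next start ≥ 14 → (14,16); next start ≥ 16 → (16,20); next start ≥ 20 → (20,22); next start ≥ 22 → (23,24); next start ≥ 24 → (26,27).
Selected: (4,6) (6,7) (7,8) (10,14) (14,16) (16,20) (20,22) (23,24) (26,27)

16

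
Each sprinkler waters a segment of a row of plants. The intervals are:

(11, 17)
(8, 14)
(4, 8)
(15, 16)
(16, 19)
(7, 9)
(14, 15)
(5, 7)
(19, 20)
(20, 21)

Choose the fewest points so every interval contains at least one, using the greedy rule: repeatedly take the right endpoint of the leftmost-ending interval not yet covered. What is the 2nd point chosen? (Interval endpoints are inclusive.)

Process intervals by earliest right end; each time one isn't hit yet, stab at its right endpoint.
Sorted: [5,7] [4,8] [7,9] [8,14] [14,15] [15,16] [11,17] [16,19] [19,20] [20,21]
{[5,7],[4,8],[7,9]} hit by 7; {[8,14],[14,15]} hit by 14; {[15,16],[11,17],[16,19]} hit by 16; {[19,20],[20,21]} hit by 20.
Points: 7, 14, 16, 20 (4 total).

14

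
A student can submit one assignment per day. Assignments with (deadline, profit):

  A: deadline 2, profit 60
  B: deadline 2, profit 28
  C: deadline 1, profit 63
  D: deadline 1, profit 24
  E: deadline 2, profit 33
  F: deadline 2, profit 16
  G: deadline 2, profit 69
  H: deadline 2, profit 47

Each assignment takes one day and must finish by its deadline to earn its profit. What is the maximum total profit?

132

Profit order: G=69 C=63 A=60 H=47 E=33 B=28 D=24 F=16
Assign: G→slot 2, C→slot 1, A skipped, H skipped, E skipped, B skipped, D skipped, F skipped.
Slots: [1:C] [2:G]
Profit = 63 + 69 = 132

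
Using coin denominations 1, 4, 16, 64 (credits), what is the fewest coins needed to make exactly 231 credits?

Use the largest denomination that fits, subtract, and repeat.
231 = 3×64 + 2×16 + 1×4 + 3×1
Total coins = 3 + 2 + 1 + 3 = 9

9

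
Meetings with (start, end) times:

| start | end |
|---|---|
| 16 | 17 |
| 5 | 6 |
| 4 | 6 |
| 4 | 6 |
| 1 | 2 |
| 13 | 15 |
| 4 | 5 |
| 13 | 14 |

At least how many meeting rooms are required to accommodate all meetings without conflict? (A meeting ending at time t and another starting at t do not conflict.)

3

The answer is the maximum number of intervals overlapping at any instant.
starts: [1, 4, 4, 4, 5, 13, 13, 16]
ends:   [2, 5, 6, 6, 6, 14, 15, 17]
s1→1 e2→0 s4→1 s4→2 s4→3  — peak 3.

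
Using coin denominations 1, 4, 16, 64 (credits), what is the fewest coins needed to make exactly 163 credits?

Use the largest denomination that fits, subtract, and repeat.
163 = 2×64 + 2×16 + 3×1
Total coins = 2 + 2 + 3 = 7

7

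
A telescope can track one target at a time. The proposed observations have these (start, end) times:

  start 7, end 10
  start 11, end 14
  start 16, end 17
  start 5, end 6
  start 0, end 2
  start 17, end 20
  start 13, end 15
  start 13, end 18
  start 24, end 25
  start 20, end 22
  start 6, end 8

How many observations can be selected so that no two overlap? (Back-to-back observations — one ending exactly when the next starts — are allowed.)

Sorted by end: (0,2)  (5,6)  (6,8)  (7,10)  (11,14)  (13,15)  (16,17)  (13,18)  (17,20)  (20,22)  (24,25)
take (0,2); take (5,6); take (6,8); skip (7,10); take (11,14); take (16,17); skip (13,18); take (17,20); take (20,22); take (24,25).
Selected 8 observations.

8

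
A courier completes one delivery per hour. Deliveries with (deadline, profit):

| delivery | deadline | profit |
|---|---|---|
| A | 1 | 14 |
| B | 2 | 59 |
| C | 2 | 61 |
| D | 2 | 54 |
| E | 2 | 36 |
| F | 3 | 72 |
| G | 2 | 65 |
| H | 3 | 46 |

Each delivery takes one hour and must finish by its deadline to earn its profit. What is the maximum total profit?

198

Sort by profit descending; place each in the latest free slot ≤ its deadline.
Profit order: F=72 G=65 C=61 B=59 D=54 H=46 E=36 A=14
Assign: F→slot 3, G→slot 2, C→slot 1, B skipped, D skipped, H skipped, E skipped, A skipped.
Slots: [1:C] [2:G] [3:F]
Profit = 61 + 65 + 72 = 198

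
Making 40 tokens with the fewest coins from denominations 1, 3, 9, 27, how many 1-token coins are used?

1

40 − 1×27→13 − 1×9→4 − 1×3→1 − 1×1→0
Count of 1: 1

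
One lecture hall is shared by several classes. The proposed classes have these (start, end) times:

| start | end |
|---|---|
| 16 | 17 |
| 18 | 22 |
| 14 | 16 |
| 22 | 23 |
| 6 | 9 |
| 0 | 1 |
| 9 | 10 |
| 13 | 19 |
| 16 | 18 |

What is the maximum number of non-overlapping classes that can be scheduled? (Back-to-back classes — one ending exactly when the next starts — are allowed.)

7

Order by finish time; keep every interval that doesn't clash with the previous kept one.
Sorted by end: (0,1)  (6,9)  (9,10)  (14,16)  (16,17)  (16,18)  (13,19)  (18,22)  (22,23)
take (0,1); take (6,9); take (9,10); take (14,16); take (16,17); take (18,22); take (22,23).
Selected 7 classes.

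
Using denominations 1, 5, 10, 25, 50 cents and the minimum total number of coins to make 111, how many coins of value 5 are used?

111 = 2×50 + 1×10 + 1×1
Count of 5: 0

0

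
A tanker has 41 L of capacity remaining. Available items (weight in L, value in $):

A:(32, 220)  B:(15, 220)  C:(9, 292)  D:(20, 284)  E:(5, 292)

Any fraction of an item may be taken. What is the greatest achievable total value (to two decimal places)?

974.40

Greedy by value/weight ratio, highest first.
Ratios (sorted): E 58.40, C 32.44, B 14.67, D 14.20, A 6.88
take E (5 @ 292); take C (9 @ 292); take B (15 @ 220); take 12/20 of D → 170.40. Capacity used 41/41.
Total value = 974.40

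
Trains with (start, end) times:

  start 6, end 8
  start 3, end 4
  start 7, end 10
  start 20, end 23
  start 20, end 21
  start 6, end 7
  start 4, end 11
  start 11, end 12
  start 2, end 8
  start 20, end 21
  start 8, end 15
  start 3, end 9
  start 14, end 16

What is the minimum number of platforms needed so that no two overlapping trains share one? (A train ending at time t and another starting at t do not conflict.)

5

The answer is the maximum number of intervals overlapping at any instant.
starts: [2, 3, 3, 4, 6, 6, 7, 8, 11, 14, 20, 20, 20]
ends:   [4, 7, 8, 8, 9, 10, 11, 12, 15, 16, 21, 21, 23]
s2→1 s3→2 s3→3 e4→2 s4→3 s6→4 s6→5  — peak 5.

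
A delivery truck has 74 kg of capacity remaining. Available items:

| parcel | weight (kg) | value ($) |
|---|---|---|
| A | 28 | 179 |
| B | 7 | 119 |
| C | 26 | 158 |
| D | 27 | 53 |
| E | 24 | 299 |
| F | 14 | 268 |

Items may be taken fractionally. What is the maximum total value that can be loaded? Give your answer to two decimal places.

Ratios (sorted): F 19.14, B 17.00, E 12.46, A 6.39, C 6.08, D 1.96
take F (14 @ 268); take B (7 @ 119); take E (24 @ 299); take A (28 @ 179); take 1/26 of C → 6.08. Capacity used 74/74.
Total value = 871.08

871.08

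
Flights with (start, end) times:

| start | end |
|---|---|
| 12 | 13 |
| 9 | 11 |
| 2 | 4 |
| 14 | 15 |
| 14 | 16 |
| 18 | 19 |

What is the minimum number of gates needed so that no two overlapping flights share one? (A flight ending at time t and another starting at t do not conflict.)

2

The answer is the maximum number of intervals overlapping at any instant.
Events (time:±→running): 2:+→1 4:-→0 9:+→1 11:-→0 12:+→1 13:-→0 14:+→1 14:+→2 … peak 2.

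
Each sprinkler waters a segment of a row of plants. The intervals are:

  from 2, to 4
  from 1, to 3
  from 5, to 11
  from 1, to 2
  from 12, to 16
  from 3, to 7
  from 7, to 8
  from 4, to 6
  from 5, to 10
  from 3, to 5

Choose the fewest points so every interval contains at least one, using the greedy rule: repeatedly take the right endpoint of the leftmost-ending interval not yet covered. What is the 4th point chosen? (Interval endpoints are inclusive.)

16

Sorted: [1,2] [1,3] [2,4] [3,5] [4,6] [3,7] [7,8] [5,10] [5,11] [12,16]
{[1,2],[1,3],[2,4]} hit by 2; {[3,5],[4,6],[3,7]} hit by 5; {[7,8],[5,10],[5,11]} hit by 8; {[12,16]} hit by 16.
Points: 2, 5, 8, 16 (4 total).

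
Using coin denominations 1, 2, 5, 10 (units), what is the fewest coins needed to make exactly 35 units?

4

Greedy: take as many of the largest coin as possible, then repeat with the remainder.
35 = 3×10 + 1×5
Total coins = 3 + 1 = 4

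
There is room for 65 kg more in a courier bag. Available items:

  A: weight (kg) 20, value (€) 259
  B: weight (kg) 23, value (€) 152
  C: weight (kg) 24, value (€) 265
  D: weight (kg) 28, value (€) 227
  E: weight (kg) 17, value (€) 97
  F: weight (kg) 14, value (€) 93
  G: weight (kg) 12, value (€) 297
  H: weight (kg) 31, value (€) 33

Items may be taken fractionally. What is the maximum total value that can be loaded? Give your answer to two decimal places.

893.96

Greedy by value/weight ratio, highest first.
Order: G (297/12=24.75) > A (259/20=12.95) > C (265/24=11.04) > D (227/28=8.11) > F (93/14=6.64) > B (152/23=6.61) > E (97/17=5.71) > H (33/31=1.06)
Fill: take G (12 @ 297) → take A (20 @ 259) → take C (24 @ 265) → take 9/28 of D → 72.96; 65/65 used.
Total value = 893.96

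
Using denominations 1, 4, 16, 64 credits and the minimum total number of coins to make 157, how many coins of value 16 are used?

157 = 2×64 + 1×16 + 3×4 + 1×1
Count of 16: 1

1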